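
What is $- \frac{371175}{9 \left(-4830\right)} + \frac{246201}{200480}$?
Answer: $\frac{405312007}{41499360} \approx 9.7667$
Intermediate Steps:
$- \frac{371175}{9 \left(-4830\right)} + \frac{246201}{200480} = - \frac{371175}{-43470} + 246201 \cdot \frac{1}{200480} = \left(-371175\right) \left(- \frac{1}{43470}\right) + \frac{246201}{200480} = \frac{3535}{414} + \frac{246201}{200480} = \frac{405312007}{41499360}$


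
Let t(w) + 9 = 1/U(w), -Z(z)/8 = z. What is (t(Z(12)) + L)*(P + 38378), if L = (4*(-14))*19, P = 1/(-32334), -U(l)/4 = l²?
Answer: -2887320810885019/70115328 ≈ -4.1180e+7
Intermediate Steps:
U(l) = -4*l²
Z(z) = -8*z
P = -1/32334 ≈ -3.0927e-5
t(w) = -9 - 1/(4*w²) (t(w) = -9 + 1/(-4*w²) = -9 - 1/(4*w²))
L = -1064 (L = -56*19 = -1064)
(t(Z(12)) + L)*(P + 38378) = ((-9 - 1/(4*(-8*12)²)) - 1064)*(-1/32334 + 38378) = ((-9 - ¼/(-96)²) - 1064)*(1240914251/32334) = ((-9 - ¼*1/9216) - 1064)*(1240914251/32334) = ((-9 - 1/36864) - 1064)*(1240914251/32334) = (-331777/36864 - 1064)*(1240914251/32334) = -39555073/36864*1240914251/32334 = -2887320810885019/70115328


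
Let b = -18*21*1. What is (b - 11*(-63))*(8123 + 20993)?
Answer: 9171540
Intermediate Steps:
b = -378 (b = -378*1 = -378)
(b - 11*(-63))*(8123 + 20993) = (-378 - 11*(-63))*(8123 + 20993) = (-378 + 693)*29116 = 315*29116 = 9171540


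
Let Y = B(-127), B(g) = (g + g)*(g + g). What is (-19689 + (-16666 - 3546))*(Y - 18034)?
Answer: -1854678282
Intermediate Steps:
B(g) = 4*g**2 (B(g) = (2*g)*(2*g) = 4*g**2)
Y = 64516 (Y = 4*(-127)**2 = 4*16129 = 64516)
(-19689 + (-16666 - 3546))*(Y - 18034) = (-19689 + (-16666 - 3546))*(64516 - 18034) = (-19689 - 20212)*46482 = -39901*46482 = -1854678282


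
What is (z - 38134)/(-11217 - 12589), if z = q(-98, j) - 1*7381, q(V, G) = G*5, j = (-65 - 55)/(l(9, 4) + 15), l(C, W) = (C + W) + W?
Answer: 182135/95224 ≈ 1.9127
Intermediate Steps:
l(C, W) = C + 2*W
j = -15/4 (j = (-65 - 55)/((9 + 2*4) + 15) = -120/((9 + 8) + 15) = -120/(17 + 15) = -120/32 = -120*1/32 = -15/4 ≈ -3.7500)
q(V, G) = 5*G
z = -29599/4 (z = 5*(-15/4) - 1*7381 = -75/4 - 7381 = -29599/4 ≈ -7399.8)
(z - 38134)/(-11217 - 12589) = (-29599/4 - 38134)/(-11217 - 12589) = -182135/4/(-23806) = -182135/4*(-1/23806) = 182135/95224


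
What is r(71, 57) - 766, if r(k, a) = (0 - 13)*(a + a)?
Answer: -2248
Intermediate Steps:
r(k, a) = -26*a
r(71, 57) - 766 = -26*57 - 766 = -1482 - 766 = -2248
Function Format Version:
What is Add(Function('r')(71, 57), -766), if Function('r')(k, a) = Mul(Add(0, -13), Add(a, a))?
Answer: -2248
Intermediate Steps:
Function('r')(k, a) = Mul(-26, a) (Function('r')(k, a) = Mul(-13, Mul(2, a)) = Mul(-26, a))
Add(Function('r')(71, 57), -766) = Add(Mul(-26, 57), -766) = Add(-1482, -766) = -2248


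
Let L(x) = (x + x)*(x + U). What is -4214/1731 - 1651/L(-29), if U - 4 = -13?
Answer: -12145537/3815124 ≈ -3.1835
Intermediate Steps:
U = -9 (U = 4 - 13 = -9)
L(x) = 2*x*(-9 + x) (L(x) = (x + x)*(x - 9) = (2*x)*(-9 + x) = 2*x*(-9 + x))
-4214/1731 - 1651/L(-29) = -4214/1731 - 1651*(-1/(58*(-9 - 29))) = -4214*1/1731 - 1651/(2*(-29)*(-38)) = -4214/1731 - 1651/2204 = -12145537/3815124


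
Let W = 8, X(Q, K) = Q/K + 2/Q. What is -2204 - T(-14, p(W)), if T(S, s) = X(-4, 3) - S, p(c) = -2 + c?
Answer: -13297/6 ≈ -2216.2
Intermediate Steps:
X(Q, K) = 2/Q + Q/K
T(S, s) = -11/6 - S (T(S, s) = (2/(-4) - 4/3) - S = (2*(-¼) - 4*⅓) - S = (-½ - 4/3) - S = -11/6 - S)
-2204 - T(-14, p(W)) = -2204 - (-11/6 - 1*(-14)) = -2204 - (-11/6 + 14) = -2204 - 1*73/6 = -2204 - 73/6 = -13297/6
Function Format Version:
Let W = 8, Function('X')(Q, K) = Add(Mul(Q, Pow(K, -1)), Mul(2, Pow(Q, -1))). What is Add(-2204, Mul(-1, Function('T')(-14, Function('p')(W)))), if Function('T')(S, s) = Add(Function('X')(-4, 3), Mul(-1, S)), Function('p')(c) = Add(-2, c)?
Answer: Rational(-13297, 6) ≈ -2216.2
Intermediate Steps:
Function('X')(Q, K) = Add(Mul(2, Pow(Q, -1)), Mul(Q, Pow(K, -1)))
Function('T')(S, s) = Add(Rational(-11, 6), Mul(-1, S)) (Function('T')(S, s) = Add(Add(Mul(2, Pow(-4, -1)), Mul(-4, Pow(3, -1))), Mul(-1, S)) = Add(Add(Mul(2, Rational(-1, 4)), Mul(-4, Rational(1, 3))), Mul(-1, S)) = Add(Add(Rational(-1, 2), Rational(-4, 3)), Mul(-1, S)) = Add(Rational(-11, 6), Mul(-1, S)))
Add(-2204, Mul(-1, Function('T')(-14, Function('p')(W)))) = Add(-2204, Mul(-1, Add(Rational(-11, 6), Mul(-1, -14)))) = Add(-2204, Mul(-1, Add(Rational(-11, 6), 14))) = Add(-2204, Mul(-1, Rational(73, 6))) = Add(-2204, Rational(-73, 6)) = Rational(-13297, 6)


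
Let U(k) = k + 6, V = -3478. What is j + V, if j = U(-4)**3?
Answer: -3470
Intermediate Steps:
U(k) = 6 + k
j = 8 (j = (6 - 4)**3 = 2**3 = 8)
j + V = 8 - 3478 = -3470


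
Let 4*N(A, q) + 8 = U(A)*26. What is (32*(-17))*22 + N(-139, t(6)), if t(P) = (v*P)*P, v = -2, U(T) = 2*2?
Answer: -11944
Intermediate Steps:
U(T) = 4
t(P) = -2*P² (t(P) = (-2*P)*P = -2*P²)
N(A, q) = 24 (N(A, q) = -2 + (4*26)/4 = -2 + (¼)*104 = -2 + 26 = 24)
(32*(-17))*22 + N(-139, t(6)) = (32*(-17))*22 + 24 = -544*22 + 24 = -11968 + 24 = -11944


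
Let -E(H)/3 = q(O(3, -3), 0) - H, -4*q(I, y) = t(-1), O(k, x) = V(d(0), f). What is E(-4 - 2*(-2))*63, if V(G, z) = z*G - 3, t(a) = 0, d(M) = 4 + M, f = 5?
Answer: 0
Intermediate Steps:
V(G, z) = -3 + G*z (V(G, z) = G*z - 3 = -3 + G*z)
O(k, x) = 17 (O(k, x) = -3 + (4 + 0)*5 = -3 + 4*5 = -3 + 20 = 17)
q(I, y) = 0 (q(I, y) = -1/4*0 = 0)
E(H) = 3*H (E(H) = -3*(0 - H) = -(-3)*H = 3*H)
E(-4 - 2*(-2))*63 = (3*(-4 - 2*(-2)))*63 = (3*(-4 + 4))*63 = (3*0)*63 = 0*63 = 0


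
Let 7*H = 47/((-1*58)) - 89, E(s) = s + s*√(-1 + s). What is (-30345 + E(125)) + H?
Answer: -12274529/406 + 250*√31 ≈ -28841.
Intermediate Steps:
H = -5209/406 (H = (47/((-1*58)) - 89)/7 = (47/(-58) - 89)/7 = (47*(-1/58) - 89)/7 = (-47/58 - 89)/7 = (⅐)*(-5209/58) = -5209/406 ≈ -12.830)
(-30345 + E(125)) + H = (-30345 + 125*(1 + √(-1 + 125))) - 5209/406 = (-30345 + 125*(1 + √124)) - 5209/406 = (-30345 + 125*(1 + 2*√31)) - 5209/406 = (-30345 + (125 + 250*√31)) - 5209/406 = (-30220 + 250*√31) - 5209/406 = -12274529/406 + 250*√31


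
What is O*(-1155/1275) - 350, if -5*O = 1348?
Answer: -44954/425 ≈ -105.77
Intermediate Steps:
O = -1348/5 (O = -⅕*1348 = -1348/5 ≈ -269.60)
O*(-1155/1275) - 350 = -(-311388)/1275 - 350 = -1348/5*(-77/85) - 350 = 103796/425 - 350 = -44954/425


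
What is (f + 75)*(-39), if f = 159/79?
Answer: -237276/79 ≈ -3003.5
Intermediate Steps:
f = 159/79 (f = 159*(1/79) = 159/79 ≈ 2.0127)
(f + 75)*(-39) = (159/79 + 75)*(-39) = (6084/79)*(-39) = -237276/79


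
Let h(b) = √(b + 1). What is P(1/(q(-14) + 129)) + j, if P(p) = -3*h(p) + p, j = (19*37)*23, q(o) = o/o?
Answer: 2101971/130 - 3*√17030/130 ≈ 16166.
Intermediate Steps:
q(o) = 1
j = 16169 (j = 703*23 = 16169)
h(b) = √(1 + b)
P(p) = p - 3*√(1 + p) (P(p) = -3*√(1 + p) + p = p - 3*√(1 + p))
P(1/(q(-14) + 129)) + j = (1/(1 + 129) - 3*√(1 + 1/(1 + 129))) + 16169 = (1/130 - 3*√(1 + 1/130)) + 16169 = (1/130 - 3*√17030/130) + 16169 = 2101971/130 - 3*√17030/130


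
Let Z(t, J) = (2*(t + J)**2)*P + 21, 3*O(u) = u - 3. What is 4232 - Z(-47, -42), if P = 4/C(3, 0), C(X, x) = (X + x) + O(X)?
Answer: -50735/3 ≈ -16912.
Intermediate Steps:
O(u) = -1 + u/3 (O(u) = (u - 3)/3 = (-3 + u)/3 = -1 + u/3)
C(X, x) = -1 + x + 4*X/3 (C(X, x) = (X + x) + (-1 + X/3) = -1 + x + 4*X/3)
P = 4/3 (P = 4/(-1 + 0 + (4/3)*3) = 4/(-1 + 0 + 4) = 4/3 ≈ 1.3333)
Z(t, J) = 21 + 8*(J + t)**2/3 (Z(t, J) = (2*(t + J)**2)*(4/3) + 21 = (2*(J + t)**2)*(4/3) + 21 = 8*(J + t)**2/3 + 21 = 21 + 8*(J + t)**2/3)
4232 - Z(-47, -42) = 4232 - (21 + 8*(-42 - 47)**2/3) = 4232 - (21 + (8/3)*(-89)**2) = 4232 - (21 + (8/3)*7921) = 4232 - (21 + 63368/3) = 4232 - 1*63431/3 = 4232 - 63431/3 = -50735/3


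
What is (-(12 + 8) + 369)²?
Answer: 121801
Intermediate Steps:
(-(12 + 8) + 369)² = (-1*20 + 369)² = (-20 + 369)² = 349² = 121801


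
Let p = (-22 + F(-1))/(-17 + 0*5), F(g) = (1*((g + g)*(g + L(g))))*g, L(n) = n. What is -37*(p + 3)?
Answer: -2849/17 ≈ -167.59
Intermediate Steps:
F(g) = 4*g**3 (F(g) = (1*((g + g)*(g + g)))*g = (1*((2*g)*(2*g)))*g = (1*(4*g**2))*g = (4*g**2)*g = 4*g**3)
p = 26/17 (p = (-22 + 4*(-1)**3)/(-17 + 0*5) = (-22 + 4*(-1))/(-17 + 0) = (-22 - 4)/(-17) = -26*(-1/17) = 26/17 ≈ 1.5294)
-37*(p + 3) = -37*(26/17 + 3) = -37*77/17 = -2849/17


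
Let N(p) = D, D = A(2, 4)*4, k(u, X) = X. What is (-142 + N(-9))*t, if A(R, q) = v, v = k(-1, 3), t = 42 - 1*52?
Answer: 1300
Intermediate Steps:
t = -10 (t = 42 - 52 = -10)
v = 3
A(R, q) = 3
D = 12 (D = 3*4 = 12)
N(p) = 12
(-142 + N(-9))*t = (-142 + 12)*(-10) = -130*(-10) = 1300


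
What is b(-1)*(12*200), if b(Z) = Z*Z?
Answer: 2400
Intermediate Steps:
b(Z) = Z**2
b(-1)*(12*200) = (-1)**2*(12*200) = 1*2400 = 2400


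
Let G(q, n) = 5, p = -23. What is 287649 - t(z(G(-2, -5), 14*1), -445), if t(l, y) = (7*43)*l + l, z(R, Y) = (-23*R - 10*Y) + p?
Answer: 371605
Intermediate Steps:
z(R, Y) = -23 - 23*R - 10*Y (z(R, Y) = (-23*R - 10*Y) - 23 = -23 - 23*R - 10*Y)
t(l, y) = 302*l (t(l, y) = 301*l + l = 302*l)
287649 - t(z(G(-2, -5), 14*1), -445) = 287649 - 302*(-23 - 23*5 - 140) = 287649 - 302*(-23 - 115 - 10*14) = 287649 - 302*(-23 - 115 - 140) = 287649 - 302*(-278) = 287649 - 1*(-83956) = 287649 + 83956 = 371605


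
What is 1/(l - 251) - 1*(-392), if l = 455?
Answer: 79969/204 ≈ 392.00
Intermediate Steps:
1/(l - 251) - 1*(-392) = 1/(455 - 251) - 1*(-392) = 1/204 + 392 = 79969/204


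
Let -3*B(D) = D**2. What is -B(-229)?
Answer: 52441/3 ≈ 17480.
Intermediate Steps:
B(D) = -D**2/3
-B(-229) = -(-1)*(-229)**2/3 = -(-1)*52441/3 = -1*(-52441/3) = 52441/3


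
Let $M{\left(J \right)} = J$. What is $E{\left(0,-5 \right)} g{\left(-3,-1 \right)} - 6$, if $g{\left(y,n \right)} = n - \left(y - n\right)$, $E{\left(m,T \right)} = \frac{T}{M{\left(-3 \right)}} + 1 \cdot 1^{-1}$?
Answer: $- \frac{10}{3} \approx -3.3333$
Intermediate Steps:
$E{\left(m,T \right)} = 1 - \frac{T}{3}$ ($E{\left(m,T \right)} = \frac{T}{-3} + 1 \cdot 1^{-1} = T \left(- \frac{1}{3}\right) + 1 \cdot 1 = - \frac{T}{3} + 1 = 1 - \frac{T}{3}$)
$g{\left(y,n \right)} = - y + 2 n$ ($g{\left(y,n \right)} = n + \left(n - y\right) = - y + 2 n$)
$E{\left(0,-5 \right)} g{\left(-3,-1 \right)} - 6 = \left(1 - - \frac{5}{3}\right) \left(\left(-1\right) \left(-3\right) + 2 \left(-1\right)\right) - 6 = \left(1 + \frac{5}{3}\right) \left(3 - 2\right) - 6 = \frac{8}{3} \cdot 1 - 6 = \frac{8}{3} - 6 = - \frac{10}{3}$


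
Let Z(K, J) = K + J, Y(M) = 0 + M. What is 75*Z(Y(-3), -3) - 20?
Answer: -470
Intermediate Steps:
Y(M) = M
Z(K, J) = J + K
75*Z(Y(-3), -3) - 20 = 75*(-3 - 3) - 20 = 75*(-6) - 20 = -450 - 20 = -470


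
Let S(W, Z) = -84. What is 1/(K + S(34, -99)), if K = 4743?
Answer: 1/4659 ≈ 0.00021464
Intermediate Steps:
1/(K + S(34, -99)) = 1/(4743 - 84) = 1/4659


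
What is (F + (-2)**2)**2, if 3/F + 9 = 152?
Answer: 330625/20449 ≈ 16.168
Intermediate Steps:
F = 3/143 (F = 3/(-9 + 152) = 3/143 ≈ 0.020979)
(F + (-2)**2)**2 = (3/143 + (-2)**2)**2 = (3/143 + 4)**2 = (575/143)**2 = 330625/20449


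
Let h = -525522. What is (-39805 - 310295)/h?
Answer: 58350/87587 ≈ 0.66619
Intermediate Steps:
(-39805 - 310295)/h = (-39805 - 310295)/(-525522) = -350100*(-1/525522) = 58350/87587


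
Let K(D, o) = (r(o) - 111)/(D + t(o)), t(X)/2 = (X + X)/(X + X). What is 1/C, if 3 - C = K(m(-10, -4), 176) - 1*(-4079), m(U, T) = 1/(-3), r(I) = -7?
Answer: -5/20026 ≈ -0.00024968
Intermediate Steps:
m(U, T) = -1/3
t(X) = 2 (t(X) = 2*((X + X)/(X + X)) = 2*((2*X)/((2*X))) = 2*((2*X)*(1/(2*X))) = 2*1 = 2)
K(D, o) = -118/(2 + D) (K(D, o) = (-7 - 111)/(D + 2) = -118/(2 + D))
C = -20026/5 (C = 3 - (-118/(2 - 1/3) - 1*(-4079)) = 3 - (-118/5/3 + 4079) = 3 - (-118*3/5 + 4079) = 3 - (-354/5 + 4079) = 3 - 1*20041/5 = 3 - 20041/5 = -20026/5 ≈ -4005.2)
1/C = 1/(-20026/5) = -5/20026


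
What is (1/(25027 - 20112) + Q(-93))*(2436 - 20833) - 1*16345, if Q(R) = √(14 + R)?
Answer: -80354072/4915 - 18397*I*√79 ≈ -16349.0 - 1.6352e+5*I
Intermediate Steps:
(1/(25027 - 20112) + Q(-93))*(2436 - 20833) - 1*16345 = (1/(25027 - 20112) + √(14 - 93))*(2436 - 20833) - 1*16345 = (1/4915 + √(-79))*(-18397) - 16345 = (1/4915 + I*√79)*(-18397) - 16345 = (-18397/4915 - 18397*I*√79) - 16345 = -80354072/4915 - 18397*I*√79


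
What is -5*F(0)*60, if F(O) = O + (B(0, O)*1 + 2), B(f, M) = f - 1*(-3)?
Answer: -1500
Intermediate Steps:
B(f, M) = 3 + f (B(f, M) = f + 3 = 3 + f)
F(O) = 5 + O (F(O) = O + ((3 + 0)*1 + 2) = O + (3*1 + 2) = O + (3 + 2) = O + 5 = 5 + O)
-5*F(0)*60 = -5*(5 + 0)*60 = -5*5*60 = -25*60 = -1500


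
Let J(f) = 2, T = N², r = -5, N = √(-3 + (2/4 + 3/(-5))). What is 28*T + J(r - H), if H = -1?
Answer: -424/5 ≈ -84.800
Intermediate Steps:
N = I*√310/10 (N = √(-3 + (2*(¼) + 3*(-⅕))) = √(-3 + (½ - ⅗)) = √(-3 - ⅒) = √(-31/10) = I*√310/10 ≈ 1.7607*I)
T = -31/10 (T = (I*√310/10)² = -31/10 ≈ -3.1000)
28*T + J(r - H) = 28*(-31/10) + 2 = -434/5 + 2 = -424/5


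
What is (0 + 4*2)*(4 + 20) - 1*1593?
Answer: -1401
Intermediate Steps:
(0 + 4*2)*(4 + 20) - 1*1593 = (0 + 8)*24 - 1593 = 8*24 - 1593 = 192 - 1593 = -1401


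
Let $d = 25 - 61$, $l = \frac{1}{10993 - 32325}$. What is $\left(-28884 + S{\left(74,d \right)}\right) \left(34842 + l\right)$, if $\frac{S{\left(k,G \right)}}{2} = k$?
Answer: $- \frac{5339504716912}{5333} \approx -1.0012 \cdot 10^{9}$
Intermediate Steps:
$l = - \frac{1}{21332}$ ($l = \frac{1}{-21332} = - \frac{1}{21332} \approx -4.6878 \cdot 10^{-5}$)
$d = -36$ ($d = 25 - 61 = -36$)
$S{\left(k,G \right)} = 2 k$
$\left(-28884 + S{\left(74,d \right)}\right) \left(34842 + l\right) = \left(-28884 + 2 \cdot 74\right) \left(34842 - \frac{1}{21332}\right) = \left(-28884 + 148\right) \frac{743249543}{21332} = \left(-28736\right) \frac{743249543}{21332} = - \frac{5339504716912}{5333}$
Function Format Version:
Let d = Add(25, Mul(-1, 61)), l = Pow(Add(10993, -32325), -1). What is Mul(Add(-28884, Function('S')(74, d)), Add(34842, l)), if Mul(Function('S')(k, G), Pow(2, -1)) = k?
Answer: Rational(-5339504716912, 5333) ≈ -1.0012e+9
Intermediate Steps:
l = Rational(-1, 21332) (l = Pow(-21332, -1) = Rational(-1, 21332) ≈ -4.6878e-5)
d = -36 (d = Add(25, -61) = -36)
Function('S')(k, G) = Mul(2, k)
Mul(Add(-28884, Function('S')(74, d)), Add(34842, l)) = Mul(Add(-28884, Mul(2, 74)), Add(34842, Rational(-1, 21332))) = Mul(Add(-28884, 148), Rational(743249543, 21332)) = Mul(-28736, Rational(743249543, 21332)) = Rational(-5339504716912, 5333)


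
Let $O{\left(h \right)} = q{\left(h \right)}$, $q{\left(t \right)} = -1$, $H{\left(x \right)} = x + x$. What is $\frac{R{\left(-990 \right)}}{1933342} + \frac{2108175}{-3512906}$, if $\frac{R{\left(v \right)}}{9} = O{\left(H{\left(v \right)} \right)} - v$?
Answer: $- \frac{1011138723636}{1697912177963} \approx -0.59552$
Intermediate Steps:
$H{\left(x \right)} = 2 x$
$O{\left(h \right)} = -1$
$R{\left(v \right)} = -9 - 9 v$ ($R{\left(v \right)} = 9 \left(-1 - v\right) = -9 - 9 v$)
$\frac{R{\left(-990 \right)}}{1933342} + \frac{2108175}{-3512906} = \frac{-9 - -8910}{1933342} + \frac{2108175}{-3512906} = \left(-9 + 8910\right) \frac{1}{1933342} + 2108175 \left(- \frac{1}{3512906}\right) = 8901 \cdot \frac{1}{1933342} - \frac{2108175}{3512906} = \frac{8901}{1933342} - \frac{2108175}{3512906} = - \frac{1011138723636}{1697912177963}$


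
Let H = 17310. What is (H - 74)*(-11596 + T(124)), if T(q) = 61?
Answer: -198817260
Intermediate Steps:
(H - 74)*(-11596 + T(124)) = (17310 - 74)*(-11596 + 61) = 17236*(-11535) = -198817260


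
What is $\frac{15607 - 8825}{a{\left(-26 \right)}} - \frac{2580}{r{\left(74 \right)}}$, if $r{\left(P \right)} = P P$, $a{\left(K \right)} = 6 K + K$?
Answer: $- \frac{4700974}{124579} \approx -37.735$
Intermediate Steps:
$a{\left(K \right)} = 7 K$
$r{\left(P \right)} = P^{2}$
$\frac{15607 - 8825}{a{\left(-26 \right)}} - \frac{2580}{r{\left(74 \right)}} = \frac{15607 - 8825}{7 \left(-26\right)} - \frac{2580}{74^{2}} = \frac{15607 - 8825}{-182} - \frac{2580}{5476} = 6782 \left(- \frac{1}{182}\right) - \frac{645}{1369} = - \frac{3391}{91} - \frac{645}{1369} = - \frac{4700974}{124579}$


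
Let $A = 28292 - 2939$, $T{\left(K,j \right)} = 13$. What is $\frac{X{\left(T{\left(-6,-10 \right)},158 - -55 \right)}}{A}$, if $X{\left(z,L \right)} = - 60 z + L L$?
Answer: $\frac{14863}{8451} \approx 1.7587$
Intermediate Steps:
$X{\left(z,L \right)} = L^{2} - 60 z$ ($X{\left(z,L \right)} = - 60 z + L^{2} = L^{2} - 60 z$)
$A = 25353$
$\frac{X{\left(T{\left(-6,-10 \right)},158 - -55 \right)}}{A} = \frac{\left(158 - -55\right)^{2} - 780}{25353} = \left(\left(158 + 55\right)^{2} - 780\right) \frac{1}{25353} = \left(213^{2} - 780\right) \frac{1}{25353} = \left(45369 - 780\right) \frac{1}{25353} = 44589 \cdot \frac{1}{25353} = \frac{14863}{8451}$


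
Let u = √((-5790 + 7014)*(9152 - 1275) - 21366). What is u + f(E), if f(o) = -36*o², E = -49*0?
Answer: 3*√1068898 ≈ 3101.6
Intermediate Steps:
E = 0
u = 3*√1068898 (u = √(1224*7877 - 21366) = √(9641448 - 21366) = √9620082 = 3*√1068898 ≈ 3101.6)
u + f(E) = 3*√1068898 - 36*0² = 3*√1068898 - 36*0 = 3*√1068898 + 0 = 3*√1068898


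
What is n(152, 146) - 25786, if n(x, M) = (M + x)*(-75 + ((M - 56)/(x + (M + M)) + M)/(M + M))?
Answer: -518449313/10804 ≈ -47987.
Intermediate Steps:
n(x, M) = (-75 + (M + (-56 + M)/(x + 2*M))/(2*M))*(M + x) (n(x, M) = (M + x)*(-75 + ((-56 + M)/(x + 2*M) + M)/((2*M))) = (M + x)*(-75 + ((-56 + M)/(x + 2*M) + M)*(1/(2*M))) = (M + x)*(-75 + (M + (-56 + M)/(x + 2*M))*(1/(2*M))) = (M + x)*(-75 + (M + (-56 + M)/(x + 2*M))/(2*M)) = (-75 + (M + (-56 + M)/(x + 2*M))/(2*M))*(M + x))
n(152, 146) - 25786 = (½)*(146² - 298*146³ - 56*146 - 56*152 + 146*152 - 447*152*146² - 149*146*152²)/(146*(152 + 2*146)) - 25786 = (½)*(1/146)*(21316 - 298*3112136 - 8176 - 8512 + 22192 - 447*152*21316 - 149*146*23104)/(152 + 292) - 25786 = (½)*(1/146)*(21316 - 927416528 - 8176 - 8512 + 22192 - 1448294304 - 502604416)/444 - 25786 = (½)*(1/146)*(1/444)*(-2878288428) - 25786 = -239857369/10804 - 25786 = -518449313/10804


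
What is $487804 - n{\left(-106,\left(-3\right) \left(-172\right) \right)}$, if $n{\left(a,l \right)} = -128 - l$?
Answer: $488448$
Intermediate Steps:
$487804 - n{\left(-106,\left(-3\right) \left(-172\right) \right)} = 487804 - \left(-128 - \left(-3\right) \left(-172\right)\right) = 487804 - \left(-128 - 516\right) = 487804 - -644 = 487804 + 644 = 488448$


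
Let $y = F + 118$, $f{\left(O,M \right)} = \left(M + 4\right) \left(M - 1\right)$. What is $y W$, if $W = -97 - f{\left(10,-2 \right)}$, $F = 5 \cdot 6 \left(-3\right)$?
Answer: $-2548$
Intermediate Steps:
$F = -90$ ($F = 30 \left(-3\right) = -90$)
$f{\left(O,M \right)} = \left(-1 + M\right) \left(4 + M\right)$ ($f{\left(O,M \right)} = \left(4 + M\right) \left(-1 + M\right) = \left(-1 + M\right) \left(4 + M\right)$)
$y = 28$ ($y = -90 + 118 = 28$)
$W = -91$ ($W = -97 - \left(-4 + \left(-2\right)^{2} + 3 \left(-2\right)\right) = -97 - \left(-4 + 4 - 6\right) = -97 - -6 = -97 + 6 = -91$)
$y W = 28 \left(-91\right) = -2548$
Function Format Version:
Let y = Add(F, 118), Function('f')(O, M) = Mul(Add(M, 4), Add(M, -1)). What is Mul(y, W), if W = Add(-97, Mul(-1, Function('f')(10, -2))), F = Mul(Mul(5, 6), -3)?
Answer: -2548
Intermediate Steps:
F = -90 (F = Mul(30, -3) = -90)
Function('f')(O, M) = Mul(Add(-1, M), Add(4, M)) (Function('f')(O, M) = Mul(Add(4, M), Add(-1, M)) = Mul(Add(-1, M), Add(4, M)))
y = 28 (y = Add(-90, 118) = 28)
W = -91 (W = Add(-97, Mul(-1, Add(-4, Pow(-2, 2), Mul(3, -2)))) = Add(-97, Mul(-1, Add(-4, 4, -6))) = Add(-97, Mul(-1, -6)) = Add(-97, 6) = -91)
Mul(y, W) = Mul(28, -91) = -2548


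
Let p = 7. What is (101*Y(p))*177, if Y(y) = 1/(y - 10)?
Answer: -5959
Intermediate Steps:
Y(y) = 1/(-10 + y)
(101*Y(p))*177 = (101/(-10 + 7))*177 = (101/(-3))*177 = (101*(-⅓))*177 = -101/3*177 = -5959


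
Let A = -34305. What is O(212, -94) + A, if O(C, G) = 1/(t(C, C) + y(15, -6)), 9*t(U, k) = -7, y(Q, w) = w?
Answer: -2092614/61 ≈ -34305.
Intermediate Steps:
t(U, k) = -7/9 (t(U, k) = (⅑)*(-7) = -7/9)
O(C, G) = -9/61 (O(C, G) = 1/(-7/9 - 6) = 1/(-61/9) = -9/61)
O(212, -94) + A = -9/61 - 34305 = -2092614/61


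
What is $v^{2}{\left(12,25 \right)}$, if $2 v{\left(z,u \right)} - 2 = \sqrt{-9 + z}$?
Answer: $\frac{7}{4} + \sqrt{3} \approx 3.4821$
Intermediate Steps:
$v{\left(z,u \right)} = 1 + \frac{\sqrt{-9 + z}}{2}$
$v^{2}{\left(12,25 \right)} = \left(1 + \frac{\sqrt{-9 + 12}}{2}\right)^{2} = \left(1 + \frac{\sqrt{3}}{2}\right)^{2}$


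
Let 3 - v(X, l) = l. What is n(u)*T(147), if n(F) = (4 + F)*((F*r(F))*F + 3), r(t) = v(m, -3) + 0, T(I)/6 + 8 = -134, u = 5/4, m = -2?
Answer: -442827/8 ≈ -55353.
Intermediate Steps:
v(X, l) = 3 - l
u = 5/4 (u = 5*(¼) = 5/4 ≈ 1.2500)
T(I) = -852 (T(I) = -48 + 6*(-134) = -48 - 804 = -852)
r(t) = 6 (r(t) = (3 - 1*(-3)) + 0 = (3 + 3) + 0 = 6 + 0 = 6)
n(F) = (3 + 6*F²)*(4 + F) (n(F) = (4 + F)*((F*6)*F + 3) = (4 + F)*((6*F)*F + 3) = (4 + F)*(6*F² + 3) = (4 + F)*(3 + 6*F²) = (3 + 6*F²)*(4 + F))
n(u)*T(147) = (12 + 3*(5/4) + 6*(5/4)³ + 24*(5/4)²)*(-852) = (12 + 15/4 + 6*(125/64) + 24*(25/16))*(-852) = (12 + 15/4 + 375/32 + 75/2)*(-852) = (2079/32)*(-852) = -442827/8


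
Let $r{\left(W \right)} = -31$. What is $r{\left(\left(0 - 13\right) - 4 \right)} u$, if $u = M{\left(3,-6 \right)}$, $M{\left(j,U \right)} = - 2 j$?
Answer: $186$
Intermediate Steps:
$u = -6$ ($u = \left(-2\right) 3 = -6$)
$r{\left(\left(0 - 13\right) - 4 \right)} u = \left(-31\right) \left(-6\right) = 186$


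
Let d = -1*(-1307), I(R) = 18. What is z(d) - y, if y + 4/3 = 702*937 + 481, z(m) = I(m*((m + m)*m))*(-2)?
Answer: -1974869/3 ≈ -6.5829e+5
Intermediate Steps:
d = 1307
z(m) = -36 (z(m) = 18*(-2) = -36)
y = 1974761/3 (y = -4/3 + (702*937 + 481) = -4/3 + (657774 + 481) = -4/3 + 658255 = 1974761/3 ≈ 6.5825e+5)
z(d) - y = -36 - 1*1974761/3 = -36 - 1974761/3 = -1974869/3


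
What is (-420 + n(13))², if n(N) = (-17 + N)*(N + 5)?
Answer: 242064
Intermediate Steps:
n(N) = (-17 + N)*(5 + N)
(-420 + n(13))² = (-420 + (-85 + 13² - 12*13))² = (-420 + (-85 + 169 - 156))² = (-420 - 72)² = (-492)² = 242064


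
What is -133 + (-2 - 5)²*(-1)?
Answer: -182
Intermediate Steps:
-133 + (-2 - 5)²*(-1) = -133 + (-7)²*(-1) = -133 + 49*(-1) = -133 - 49 = -182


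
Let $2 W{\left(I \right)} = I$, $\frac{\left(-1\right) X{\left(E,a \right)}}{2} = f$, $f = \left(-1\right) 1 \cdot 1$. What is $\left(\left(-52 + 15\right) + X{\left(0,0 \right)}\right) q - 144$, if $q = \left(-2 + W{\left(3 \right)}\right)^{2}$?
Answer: $- \frac{611}{4} \approx -152.75$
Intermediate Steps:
$f = -1$ ($f = \left(-1\right) 1 = -1$)
$X{\left(E,a \right)} = 2$ ($X{\left(E,a \right)} = \left(-2\right) \left(-1\right) = 2$)
$W{\left(I \right)} = \frac{I}{2}$
$q = \frac{1}{4}$ ($q = \left(-2 + \frac{1}{2} \cdot 3\right)^{2} = \left(-2 + \frac{3}{2}\right)^{2} = \left(- \frac{1}{2}\right)^{2} = \frac{1}{4} \approx 0.25$)
$\left(\left(-52 + 15\right) + X{\left(0,0 \right)}\right) q - 144 = \left(\left(-52 + 15\right) + 2\right) \frac{1}{4} - 144 = \left(-37 + 2\right) \frac{1}{4} - 144 = \left(-35\right) \frac{1}{4} - 144 = - \frac{35}{4} - 144 = - \frac{611}{4}$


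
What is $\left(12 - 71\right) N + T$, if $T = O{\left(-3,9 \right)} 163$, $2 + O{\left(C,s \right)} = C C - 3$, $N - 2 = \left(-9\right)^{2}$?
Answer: $-4245$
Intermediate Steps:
$N = 83$ ($N = 2 + \left(-9\right)^{2} = 2 + 81 = 83$)
$O{\left(C,s \right)} = -5 + C^{2}$ ($O{\left(C,s \right)} = -2 + \left(C C - 3\right) = -2 + \left(C^{2} - 3\right) = -2 + \left(-3 + C^{2}\right) = -5 + C^{2}$)
$T = 652$ ($T = \left(-5 + \left(-3\right)^{2}\right) 163 = \left(-5 + 9\right) 163 = 4 \cdot 163 = 652$)
$\left(12 - 71\right) N + T = \left(12 - 71\right) 83 + 652 = \left(-59\right) 83 + 652 = -4897 + 652 = -4245$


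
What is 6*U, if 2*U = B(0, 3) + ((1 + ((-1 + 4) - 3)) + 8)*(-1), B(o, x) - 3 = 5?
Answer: -3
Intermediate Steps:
B(o, x) = 8 (B(o, x) = 3 + 5 = 8)
U = -1/2 (U = (8 + ((1 + ((-1 + 4) - 3)) + 8)*(-1))/2 = (8 + ((1 + (3 - 3)) + 8)*(-1))/2 = (8 + ((1 + 0) + 8)*(-1))/2 = (8 + (1 + 8)*(-1))/2 = (8 + 9*(-1))/2 = (8 - 9)/2 = (1/2)*(-1) = -1/2 ≈ -0.50000)
6*U = 6*(-1/2) = -3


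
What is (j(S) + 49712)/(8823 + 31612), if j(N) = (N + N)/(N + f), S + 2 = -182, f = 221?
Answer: 1838976/1496095 ≈ 1.2292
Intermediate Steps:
S = -184 (S = -2 - 182 = -184)
j(N) = 2*N/(221 + N) (j(N) = (N + N)/(N + 221) = (2*N)/(221 + N) = 2*N/(221 + N))
(j(S) + 49712)/(8823 + 31612) = (2*(-184)/(221 - 184) + 49712)/(8823 + 31612) = (2*(-184)/37 + 49712)/40435 = (2*(-184)*(1/37) + 49712)*(1/40435) = (-368/37 + 49712)*(1/40435) = (1838976/37)*(1/40435) = 1838976/1496095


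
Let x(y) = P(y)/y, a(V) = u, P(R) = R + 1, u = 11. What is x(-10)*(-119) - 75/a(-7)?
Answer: -12531/110 ≈ -113.92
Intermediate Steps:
P(R) = 1 + R
a(V) = 11
x(y) = (1 + y)/y
x(-10)*(-119) - 75/a(-7) = ((1 - 10)/(-10))*(-119) - 75/11 = -1/10*(-9)*(-119) - 75*1/11 = (9/10)*(-119) - 75/11 = -1071/10 - 75/11 = -12531/110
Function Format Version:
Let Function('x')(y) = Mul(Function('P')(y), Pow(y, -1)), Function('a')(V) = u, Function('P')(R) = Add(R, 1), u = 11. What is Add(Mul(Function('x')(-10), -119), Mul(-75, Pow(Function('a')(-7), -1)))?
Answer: Rational(-12531, 110) ≈ -113.92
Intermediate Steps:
Function('P')(R) = Add(1, R)
Function('a')(V) = 11
Function('x')(y) = Mul(Pow(y, -1), Add(1, y)) (Function('x')(y) = Mul(Add(1, y), Pow(y, -1)) = Mul(Pow(y, -1), Add(1, y)))
Add(Mul(Function('x')(-10), -119), Mul(-75, Pow(Function('a')(-7), -1))) = Add(Mul(Mul(Pow(-10, -1), Add(1, -10)), -119), Mul(-75, Pow(11, -1))) = Add(Mul(Mul(Rational(-1, 10), -9), -119), Mul(-75, Rational(1, 11))) = Add(Mul(Rational(9, 10), -119), Rational(-75, 11)) = Add(Rational(-1071, 10), Rational(-75, 11)) = Rational(-12531, 110)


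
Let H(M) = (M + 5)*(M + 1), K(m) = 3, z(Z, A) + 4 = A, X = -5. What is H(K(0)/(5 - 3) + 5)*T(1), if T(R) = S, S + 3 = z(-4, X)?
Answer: -1035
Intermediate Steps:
z(Z, A) = -4 + A
S = -12 (S = -3 + (-4 - 5) = -3 - 9 = -12)
T(R) = -12
H(M) = (1 + M)*(5 + M) (H(M) = (5 + M)*(1 + M) = (1 + M)*(5 + M))
H(K(0)/(5 - 3) + 5)*T(1) = (5 + (3/(5 - 3) + 5)² + 6*(3/(5 - 3) + 5))*(-12) = (5 + (3/2 + 5)² + 6*(3/2 + 5))*(-12) = (5 + (13/2)² + 6*(13/2))*(-12) = (5 + 169/4 + 39)*(-12) = (345/4)*(-12) = -1035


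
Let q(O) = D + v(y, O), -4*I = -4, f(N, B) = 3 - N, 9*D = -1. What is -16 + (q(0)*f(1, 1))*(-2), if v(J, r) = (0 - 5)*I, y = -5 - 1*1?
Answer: 40/9 ≈ 4.4444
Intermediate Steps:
D = -⅑ (D = (⅑)*(-1) = -⅑ ≈ -0.11111)
y = -6 (y = -5 - 1 = -6)
I = 1 (I = -¼*(-4) = 1)
v(J, r) = -5 (v(J, r) = (0 - 5)*1 = -5*1 = -5)
q(O) = -46/9 (q(O) = -⅑ - 5 = -46/9)
-16 + (q(0)*f(1, 1))*(-2) = -16 - 46*(3 - 1*1)/9*(-2) = -16 - 46*(3 - 1)/9*(-2) = -16 - 46/9*2*(-2) = -16 - 92/9*(-2) = -16 + 184/9 = 40/9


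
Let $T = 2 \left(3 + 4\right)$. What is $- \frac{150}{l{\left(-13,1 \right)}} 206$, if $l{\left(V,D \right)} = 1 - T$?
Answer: $\frac{30900}{13} \approx 2376.9$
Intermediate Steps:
$T = 14$ ($T = 2 \cdot 7 = 14$)
$l{\left(V,D \right)} = -13$ ($l{\left(V,D \right)} = 1 - 14 = -13$)
$- \frac{150}{l{\left(-13,1 \right)}} 206 = - \frac{150}{-13} \cdot 206 = \left(-150\right) \left(- \frac{1}{13}\right) 206 = \frac{150}{13} \cdot 206 = \frac{30900}{13}$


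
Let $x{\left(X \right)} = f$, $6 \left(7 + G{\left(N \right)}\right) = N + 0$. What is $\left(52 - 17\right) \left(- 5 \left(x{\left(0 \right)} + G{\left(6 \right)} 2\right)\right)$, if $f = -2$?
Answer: $2450$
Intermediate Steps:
$G{\left(N \right)} = -7 + \frac{N}{6}$ ($G{\left(N \right)} = -7 + \frac{N + 0}{6} = -7 + \frac{N}{6}$)
$x{\left(X \right)} = -2$
$\left(52 - 17\right) \left(- 5 \left(x{\left(0 \right)} + G{\left(6 \right)} 2\right)\right) = \left(52 - 17\right) \left(- 5 \left(-2 + \left(-7 + \frac{1}{6} \cdot 6\right) 2\right)\right) = 35 \left(- 5 \left(-2 + \left(-7 + 1\right) 2\right)\right) = 35 \left(- 5 \left(-2 - 12\right)\right) = 35 \left(\left(-5\right) \left(-14\right)\right) = 35 \cdot 70 = 2450$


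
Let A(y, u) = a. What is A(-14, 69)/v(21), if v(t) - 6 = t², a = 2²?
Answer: 4/447 ≈ 0.0089485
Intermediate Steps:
a = 4
A(y, u) = 4
v(t) = 6 + t²
A(-14, 69)/v(21) = 4/(6 + 21²) = 4/(6 + 441) = 4/447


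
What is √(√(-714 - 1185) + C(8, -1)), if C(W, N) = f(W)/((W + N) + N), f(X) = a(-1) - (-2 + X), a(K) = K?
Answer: √(-42 + 108*I*√211)/6 ≈ 4.6058 + 4.7307*I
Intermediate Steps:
f(X) = 1 - X (f(X) = -1 - (-2 + X) = -1 + (2 - X) = 1 - X)
C(W, N) = (1 - W)/(W + 2*N) (C(W, N) = (1 - W)/((W + N) + N) = (1 - W)/((N + W) + N) = (1 - W)/(W + 2*N))
√(√(-714 - 1185) + C(8, -1)) = √(√(-714 - 1185) + (1 - 1*8)/(8 + 2*(-1))) = √(√(-1899) + (1 - 8)/(8 - 2)) = √(3*I*√211 - 7/6) = √(-7/6 + 3*I*√211)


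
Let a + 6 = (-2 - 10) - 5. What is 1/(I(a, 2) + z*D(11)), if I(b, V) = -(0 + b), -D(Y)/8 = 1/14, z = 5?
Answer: 7/141 ≈ 0.049645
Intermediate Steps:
D(Y) = -4/7 (D(Y) = -8/14 = -8*1/14 = -4/7)
a = -23 (a = -6 + ((-2 - 10) - 5) = -6 + (-12 - 5) = -6 - 17 = -23)
I(b, V) = -b
1/(I(a, 2) + z*D(11)) = 1/(-1*(-23) + 5*(-4/7)) = 1/(23 - 20/7) = 1/(141/7) = 7/141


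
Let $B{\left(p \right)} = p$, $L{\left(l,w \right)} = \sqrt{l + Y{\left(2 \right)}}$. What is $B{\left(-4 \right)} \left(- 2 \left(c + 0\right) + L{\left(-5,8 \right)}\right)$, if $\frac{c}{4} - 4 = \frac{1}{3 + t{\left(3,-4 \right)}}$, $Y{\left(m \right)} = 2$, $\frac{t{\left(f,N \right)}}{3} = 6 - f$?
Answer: $\frac{392}{3} - 4 i \sqrt{3} \approx 130.67 - 6.9282 i$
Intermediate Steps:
$t{\left(f,N \right)} = 18 - 3 f$ ($t{\left(f,N \right)} = 3 \left(6 - f\right) = 18 - 3 f$)
$L{\left(l,w \right)} = \sqrt{2 + l}$ ($L{\left(l,w \right)} = \sqrt{l + 2} = \sqrt{2 + l}$)
$c = \frac{49}{3}$ ($c = 16 + \frac{4}{3 + \left(18 - 9\right)} = 16 + \frac{4}{3 + 9} = 16 + \frac{4}{12} = 16 + 4 \cdot \frac{1}{12} = 16 + \frac{1}{3} = \frac{49}{3} \approx 16.333$)
$B{\left(-4 \right)} \left(- 2 \left(c + 0\right) + L{\left(-5,8 \right)}\right) = - 4 \left(- 2 \left(\frac{49}{3} + 0\right) + \sqrt{2 - 5}\right) = - 4 \left(\left(-2\right) \frac{49}{3} + \sqrt{-3}\right) = - 4 \left(- \frac{98}{3} + i \sqrt{3}\right) = \frac{392}{3} - 4 i \sqrt{3}$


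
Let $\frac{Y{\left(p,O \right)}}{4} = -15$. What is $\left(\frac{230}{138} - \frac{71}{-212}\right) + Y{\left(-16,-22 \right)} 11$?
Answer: $- \frac{418487}{636} \approx -658.0$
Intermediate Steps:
$Y{\left(p,O \right)} = -60$ ($Y{\left(p,O \right)} = 4 \left(-15\right) = -60$)
$\left(\frac{230}{138} - \frac{71}{-212}\right) + Y{\left(-16,-22 \right)} 11 = \left(\frac{230}{138} - \frac{71}{-212}\right) - 660 = \left(230 \cdot \frac{1}{138} - - \frac{71}{212}\right) - 660 = \left(\frac{5}{3} + \frac{71}{212}\right) - 660 = \frac{1273}{636} - 660 = - \frac{418487}{636}$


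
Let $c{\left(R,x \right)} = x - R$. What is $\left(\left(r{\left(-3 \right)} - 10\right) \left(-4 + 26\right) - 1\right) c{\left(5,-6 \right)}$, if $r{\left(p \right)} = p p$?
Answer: $253$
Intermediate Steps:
$r{\left(p \right)} = p^{2}$
$\left(\left(r{\left(-3 \right)} - 10\right) \left(-4 + 26\right) - 1\right) c{\left(5,-6 \right)} = \left(\left(\left(-3\right)^{2} - 10\right) \left(-4 + 26\right) - 1\right) \left(-6 - 5\right) = \left(\left(9 - 10\right) 22 - 1\right) \left(-6 - 5\right) = \left(\left(-1\right) 22 - 1\right) \left(-11\right) = \left(-22 - 1\right) \left(-11\right) = \left(-23\right) \left(-11\right) = 253$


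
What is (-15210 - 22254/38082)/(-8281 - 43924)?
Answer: 96541579/331345135 ≈ 0.29136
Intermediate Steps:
(-15210 - 22254/38082)/(-8281 - 43924) = (-15210 - 22254*1/38082)/(-52205) = (-15210 - 3709/6347)*(-1/52205) = -96541579/6347*(-1/52205) = 96541579/331345135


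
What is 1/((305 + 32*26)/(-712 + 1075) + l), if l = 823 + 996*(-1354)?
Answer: -121/163078702 ≈ -7.4197e-7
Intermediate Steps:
l = -1347761 (l = 823 - 1348584 = -1347761)
1/((305 + 32*26)/(-712 + 1075) + l) = 1/((305 + 32*26)/(-712 + 1075) - 1347761) = 1/((305 + 832)/363 - 1347761) = 1/((1/363)*1137 - 1347761) = 1/(379/121 - 1347761) = 1/(-163078702/121) = -121/163078702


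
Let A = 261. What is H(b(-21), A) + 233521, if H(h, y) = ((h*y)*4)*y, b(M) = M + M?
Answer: -11210807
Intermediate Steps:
b(M) = 2*M
H(h, y) = 4*h*y² (H(h, y) = (4*h*y)*y = 4*h*y²)
H(b(-21), A) + 233521 = 4*(2*(-21))*261² + 233521 = 4*(-42)*68121 + 233521 = -11444328 + 233521 = -11210807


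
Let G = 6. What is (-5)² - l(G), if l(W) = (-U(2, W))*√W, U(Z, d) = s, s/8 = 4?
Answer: 25 + 32*√6 ≈ 103.38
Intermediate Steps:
s = 32 (s = 8*4 = 32)
U(Z, d) = 32
l(W) = -32*√W (l(W) = (-1*32)*√W = -32*√W)
(-5)² - l(G) = (-5)² - (-32)*√6 = 25 + 32*√6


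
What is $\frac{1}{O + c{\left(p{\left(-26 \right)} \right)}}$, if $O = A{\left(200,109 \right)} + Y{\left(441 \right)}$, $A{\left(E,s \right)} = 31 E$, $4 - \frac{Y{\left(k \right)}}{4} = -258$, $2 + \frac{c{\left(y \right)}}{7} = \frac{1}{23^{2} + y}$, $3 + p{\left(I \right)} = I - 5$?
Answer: $\frac{495}{3580837} \approx 0.00013824$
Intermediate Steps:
$p{\left(I \right)} = -8 + I$ ($p{\left(I \right)} = -3 + \left(I - 5\right) = -3 + \left(-5 + I\right) = -8 + I$)
$c{\left(y \right)} = -14 + \frac{7}{529 + y}$ ($c{\left(y \right)} = -14 + \frac{7}{23^{2} + y} = -14 + \frac{7}{529 + y}$)
$Y{\left(k \right)} = 1048$ ($Y{\left(k \right)} = 16 - -1032 = 16 + 1032 = 1048$)
$O = 7248$ ($O = 31 \cdot 200 + 1048 = 6200 + 1048 = 7248$)
$\frac{1}{O + c{\left(p{\left(-26 \right)} \right)}} = \frac{1}{7248 + \frac{7 \left(-1057 - 2 \left(-8 - 26\right)\right)}{529 - 34}} = \frac{1}{7248 + \frac{7 \left(-1057 - -68\right)}{529 - 34}} = \frac{1}{7248 + \frac{7 \left(-1057 + 68\right)}{495}} = \frac{1}{7248 + 7 \cdot \frac{1}{495} \left(-989\right)} = \frac{1}{7248 - \frac{6923}{495}} = \frac{1}{\frac{3580837}{495}} = \frac{495}{3580837}$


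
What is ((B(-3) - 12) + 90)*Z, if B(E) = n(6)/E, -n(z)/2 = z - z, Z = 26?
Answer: 2028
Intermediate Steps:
n(z) = 0 (n(z) = -2*(z - z) = -2*0 = 0)
B(E) = 0 (B(E) = 0/E = 0)
((B(-3) - 12) + 90)*Z = ((0 - 12) + 90)*26 = (-12 + 90)*26 = 78*26 = 2028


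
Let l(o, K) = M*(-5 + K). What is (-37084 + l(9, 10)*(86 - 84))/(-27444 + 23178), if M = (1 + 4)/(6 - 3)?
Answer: 55601/6399 ≈ 8.6890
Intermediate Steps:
M = 5/3 ≈ 1.6667
l(o, K) = -25/3 + 5*K/3 (l(o, K) = 5*(-5 + K)/3 = -25/3 + 5*K/3)
(-37084 + l(9, 10)*(86 - 84))/(-27444 + 23178) = (-37084 + (-25/3 + (5/3)*10)*(86 - 84))/(-27444 + 23178) = (-37084 + (-25/3 + 50/3)*2)/(-4266) = (-37084 + (25/3)*2)*(-1/4266) = (-37084 + 50/3)*(-1/4266) = -111202/3*(-1/4266) = 55601/6399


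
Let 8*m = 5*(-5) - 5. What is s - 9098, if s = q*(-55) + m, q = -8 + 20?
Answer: -39047/4 ≈ -9761.8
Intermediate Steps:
m = -15/4 (m = (5*(-5) - 5)/8 = (-25 - 5)/8 = (1/8)*(-30) = -15/4 ≈ -3.7500)
q = 12
s = -2655/4 (s = 12*(-55) - 15/4 = -660 - 15/4 = -2655/4 ≈ -663.75)
s - 9098 = -2655/4 - 9098 = -39047/4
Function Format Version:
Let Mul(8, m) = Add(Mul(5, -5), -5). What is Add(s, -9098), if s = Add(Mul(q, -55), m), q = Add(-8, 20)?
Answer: Rational(-39047, 4) ≈ -9761.8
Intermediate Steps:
m = Rational(-15, 4) (m = Mul(Rational(1, 8), Add(Mul(5, -5), -5)) = Mul(Rational(1, 8), Add(-25, -5)) = Mul(Rational(1, 8), -30) = Rational(-15, 4) ≈ -3.7500)
q = 12
s = Rational(-2655, 4) (s = Add(Mul(12, -55), Rational(-15, 4)) = Add(-660, Rational(-15, 4)) = Rational(-2655, 4) ≈ -663.75)
Add(s, -9098) = Add(Rational(-2655, 4), -9098) = Rational(-39047, 4)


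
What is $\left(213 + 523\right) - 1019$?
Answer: $-283$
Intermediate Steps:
$\left(213 + 523\right) - 1019 = 736 - 1019 = -283$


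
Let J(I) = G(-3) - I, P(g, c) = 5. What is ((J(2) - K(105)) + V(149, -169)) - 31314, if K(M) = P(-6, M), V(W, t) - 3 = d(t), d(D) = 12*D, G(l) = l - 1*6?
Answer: -33355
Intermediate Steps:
G(l) = -6 + l (G(l) = l - 6 = -6 + l)
V(W, t) = 3 + 12*t
K(M) = 5
J(I) = -9 - I (J(I) = (-6 - 3) - I = -9 - I)
((J(2) - K(105)) + V(149, -169)) - 31314 = (((-9 - 1*2) - 1*5) + (3 + 12*(-169))) - 31314 = (((-9 - 2) - 5) + (3 - 2028)) - 31314 = ((-11 - 5) - 2025) - 31314 = (-16 - 2025) - 31314 = -2041 - 31314 = -33355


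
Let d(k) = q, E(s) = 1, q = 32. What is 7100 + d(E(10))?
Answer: 7132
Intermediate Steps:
d(k) = 32
7100 + d(E(10)) = 7100 + 32 = 7132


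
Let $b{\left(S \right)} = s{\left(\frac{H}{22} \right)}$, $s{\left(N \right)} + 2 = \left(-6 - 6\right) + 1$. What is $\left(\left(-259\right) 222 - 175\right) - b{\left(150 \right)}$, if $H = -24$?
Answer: $-57660$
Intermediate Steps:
$s{\left(N \right)} = -13$ ($s{\left(N \right)} = -2 + \left(\left(-6 - 6\right) + 1\right) = -2 + \left(-12 + 1\right) = -2 - 11 = -13$)
$b{\left(S \right)} = -13$
$\left(\left(-259\right) 222 - 175\right) - b{\left(150 \right)} = \left(\left(-259\right) 222 - 175\right) - -13 = \left(-57498 - 175\right) + 13 = -57673 + 13 = -57660$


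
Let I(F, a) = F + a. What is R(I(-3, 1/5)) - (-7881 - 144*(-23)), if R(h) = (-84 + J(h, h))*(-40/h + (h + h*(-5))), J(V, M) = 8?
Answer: 92123/35 ≈ 2632.1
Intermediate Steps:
R(h) = 304*h + 3040/h (R(h) = (-84 + 8)*(-40/h + (h + h*(-5))) = -76*(-40/h + (h - 5*h)) = -76*(-40/h - 4*h) = 304*h + 3040/h)
R(I(-3, 1/5)) - (-7881 - 144*(-23)) = (304*(-3 + 1/5) + 3040/(-3 + 1/5)) - (-7881 - 144*(-23)) = (304*(-3 + 1/5) + 3040/(-3 + 1/5)) - (-7881 + 3312) = (304*(-14/5) + 3040/(-14/5)) - 1*(-4569) = (-4256/5 + 3040*(-5/14)) + 4569 = (-4256/5 - 7600/7) + 4569 = -67792/35 + 4569 = 92123/35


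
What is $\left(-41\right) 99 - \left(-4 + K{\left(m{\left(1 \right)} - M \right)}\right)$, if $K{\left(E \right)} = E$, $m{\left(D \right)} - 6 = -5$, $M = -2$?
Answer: $-4058$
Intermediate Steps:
$m{\left(D \right)} = 1$ ($m{\left(D \right)} = 6 - 5 = 1$)
$\left(-41\right) 99 - \left(-4 + K{\left(m{\left(1 \right)} - M \right)}\right) = \left(-41\right) 99 - \left(-4 + \left(1 - -2\right)\right) = -4059 - \left(-4 + \left(1 + 2\right)\right) = -4059 - \left(-4 + 3\right) = -4059 - -1 = -4059 + 1 = -4058$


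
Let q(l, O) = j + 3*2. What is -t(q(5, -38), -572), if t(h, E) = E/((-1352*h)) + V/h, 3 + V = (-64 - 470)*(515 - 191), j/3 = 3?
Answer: 4498483/390 ≈ 11535.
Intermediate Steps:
j = 9 (j = 3*3 = 9)
V = -173019 (V = -3 + (-64 - 470)*(515 - 191) = -3 - 534*324 = -3 - 173016 = -173019)
q(l, O) = 15 (q(l, O) = 9 + 3*2 = 9 + 6 = 15)
t(h, E) = -173019/h - E/(1352*h) (t(h, E) = E/((-1352*h)) - 173019/h = E*(-1/(1352*h)) - 173019/h = -E/(1352*h) - 173019/h = -173019/h - E/(1352*h))
-t(q(5, -38), -572) = -(-233921688 - 1*(-572))/(1352*15) = -(-233921688 + 572)/(1352*15) = -(-233921116)/(1352*15) = -1*(-4498483/390) = 4498483/390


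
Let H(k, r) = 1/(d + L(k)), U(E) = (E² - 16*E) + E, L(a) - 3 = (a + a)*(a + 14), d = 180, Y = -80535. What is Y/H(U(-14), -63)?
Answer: -27480394305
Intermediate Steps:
L(a) = 3 + 2*a*(14 + a) (L(a) = 3 + (a + a)*(a + 14) = 3 + (2*a)*(14 + a) = 3 + 2*a*(14 + a))
U(E) = E² - 15*E
H(k, r) = 1/(183 + 2*k² + 28*k) (H(k, r) = 1/(180 + (3 + 2*k² + 28*k)) = 1/(183 + 2*k² + 28*k))
Y/H(U(-14), -63) = -(930259785 + 161070*196*(-15 - 14)²) = -80535/(1/(183 + 2*(-14*(-29))² + 28*(-14*(-29)))) = -80535/(1/(183 + 2*406² + 28*406)) = -80535/(1/(183 + 2*164836 + 11368)) = -80535/(1/(183 + 329672 + 11368)) = -80535/(1/341223) = -80535/1/341223 = -80535*341223 = -27480394305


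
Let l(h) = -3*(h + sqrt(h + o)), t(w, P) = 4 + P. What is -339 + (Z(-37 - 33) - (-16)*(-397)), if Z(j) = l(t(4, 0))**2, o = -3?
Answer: -6466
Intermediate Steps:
l(h) = -3*h - 3*sqrt(-3 + h) (l(h) = -3*(h + sqrt(h - 3)) = -3*(h + sqrt(-3 + h)) = -3*h - 3*sqrt(-3 + h))
Z(j) = 225 (Z(j) = (-3*(4 + 0) - 3*sqrt(-3 + (4 + 0)))**2 = (-3*4 - 3*sqrt(-3 + 4))**2 = (-12 - 3*sqrt(1))**2 = (-12 - 3*1)**2 = (-12 - 3)**2 = (-15)**2 = 225)
-339 + (Z(-37 - 33) - (-16)*(-397)) = -339 + (225 - (-16)*(-397)) = -339 + (225 - 1*6352) = -339 + (225 - 6352) = -339 - 6127 = -6466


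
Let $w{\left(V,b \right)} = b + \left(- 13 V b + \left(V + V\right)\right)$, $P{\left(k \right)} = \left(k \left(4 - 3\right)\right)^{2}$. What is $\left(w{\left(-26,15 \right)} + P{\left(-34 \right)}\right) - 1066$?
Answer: $5123$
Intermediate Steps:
$P{\left(k \right)} = k^{2}$ ($P{\left(k \right)} = \left(k 1\right)^{2} = k^{2}$)
$w{\left(V,b \right)} = b + 2 V - 13 V b$ ($w{\left(V,b \right)} = b - \left(- 2 V + 13 V b\right) = b + 2 V - 13 V b$)
$\left(w{\left(-26,15 \right)} + P{\left(-34 \right)}\right) - 1066 = \left(\left(15 + 2 \left(-26\right) - \left(-338\right) 15\right) + \left(-34\right)^{2}\right) - 1066 = \left(\left(15 - 52 + 5070\right) + 1156\right) - 1066 = \left(5033 + 1156\right) - 1066 = 6189 - 1066 = 5123$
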